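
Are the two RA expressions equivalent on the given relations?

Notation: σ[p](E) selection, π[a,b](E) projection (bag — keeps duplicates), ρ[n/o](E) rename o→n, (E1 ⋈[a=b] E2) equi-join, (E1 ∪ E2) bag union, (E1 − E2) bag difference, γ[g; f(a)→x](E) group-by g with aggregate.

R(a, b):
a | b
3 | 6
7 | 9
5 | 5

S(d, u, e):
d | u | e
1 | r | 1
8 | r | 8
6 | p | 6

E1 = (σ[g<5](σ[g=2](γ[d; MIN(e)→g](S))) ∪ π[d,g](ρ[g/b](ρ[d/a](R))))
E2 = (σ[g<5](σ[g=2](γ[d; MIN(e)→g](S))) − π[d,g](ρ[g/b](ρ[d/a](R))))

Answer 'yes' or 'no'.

E1 per-node cardinality:
  S → 3
  γ[d; MIN(e)→g](S) → 3
  σ[g=2](γ[d; MIN(e)→g](S)) → 0
  σ[g<5](σ[g=2](γ[d; MIN(e)→g](S))) → 0
  R → 3
  ρ[d/a](R) → 3
  ρ[g/b](ρ[d/a](R)) → 3
  π[d,g](ρ[g/b](ρ[d/a](R))) → 3
  (σ[g<5](σ[g=2](γ[d; MIN(e)→g](S))) ∪ π[d,g](ρ[g/b](ρ[d/a](R)))) → 3
E2 per-node cardinality:
  S → 3
  γ[d; MIN(e)→g](S) → 3
  σ[g=2](γ[d; MIN(e)→g](S)) → 0
  σ[g<5](σ[g=2](γ[d; MIN(e)→g](S))) → 0
  R → 3
  ρ[d/a](R) → 3
  ρ[g/b](ρ[d/a](R)) → 3
  π[d,g](ρ[g/b](ρ[d/a](R))) → 3
  (σ[g<5](σ[g=2](γ[d; MIN(e)→g](S))) − π[d,g](ρ[g/b](ρ[d/a](R)))) → 0

E1 result:
d | g
3 | 6
5 | 5
7 | 9
E2 result:
d | g
(0 rows)
Witness: (7, 9) appears 1× in E1 but 0× in E2.

no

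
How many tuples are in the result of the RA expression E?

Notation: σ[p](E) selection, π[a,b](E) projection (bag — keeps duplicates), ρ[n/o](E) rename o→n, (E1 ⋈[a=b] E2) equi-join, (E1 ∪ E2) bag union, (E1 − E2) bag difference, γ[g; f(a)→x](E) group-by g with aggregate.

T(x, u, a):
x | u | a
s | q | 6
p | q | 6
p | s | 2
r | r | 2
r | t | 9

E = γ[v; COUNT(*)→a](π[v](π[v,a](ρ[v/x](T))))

Row counts bottom-up:
  T → 5
  ρ[v/x](T) → 5
  π[v,a](ρ[v/x](T)) → 5
  π[v](π[v,a](ρ[v/x](T))) → 5
  γ[v; COUNT(*)→a](π[v](π[v,a](ρ[v/x](T)))) → 3

|E| = 3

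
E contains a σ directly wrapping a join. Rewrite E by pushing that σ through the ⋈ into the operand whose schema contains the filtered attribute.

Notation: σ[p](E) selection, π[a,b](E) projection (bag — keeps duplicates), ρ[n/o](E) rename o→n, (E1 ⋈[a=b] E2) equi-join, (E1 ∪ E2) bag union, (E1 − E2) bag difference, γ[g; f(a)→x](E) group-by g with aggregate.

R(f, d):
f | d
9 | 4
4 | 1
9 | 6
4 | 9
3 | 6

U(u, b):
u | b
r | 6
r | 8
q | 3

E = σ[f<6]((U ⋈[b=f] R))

σ filters on f, owned by the right side.
E' = (U ⋈[b=f] σ[f<6](R))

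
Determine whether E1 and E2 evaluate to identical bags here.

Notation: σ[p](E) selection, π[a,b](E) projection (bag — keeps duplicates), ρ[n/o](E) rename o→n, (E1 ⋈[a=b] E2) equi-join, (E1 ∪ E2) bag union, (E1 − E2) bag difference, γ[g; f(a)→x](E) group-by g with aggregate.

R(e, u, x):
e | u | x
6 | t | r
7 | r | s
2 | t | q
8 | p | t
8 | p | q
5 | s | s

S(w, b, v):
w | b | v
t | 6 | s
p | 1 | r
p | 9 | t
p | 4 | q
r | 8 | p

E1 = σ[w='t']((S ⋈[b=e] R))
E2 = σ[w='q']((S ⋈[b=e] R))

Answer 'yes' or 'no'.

E1 per-node cardinality:
  S → 5
  R → 6
  (S ⋈[b=e] R) → 3
  σ[w='t']((S ⋈[b=e] R)) → 1
E2 per-node cardinality:
  S → 5
  R → 6
  (S ⋈[b=e] R) → 3
  σ[w='q']((S ⋈[b=e] R)) → 0

E1 result:
w | b | v | e | u | x
t | 6 | s | 6 | t | r
E2 result:
w | b | v | e | u | x
(0 rows)
Witness: ('t', 6, 's', 6, 't', 'r') appears 1× in E1 but 0× in E2.

no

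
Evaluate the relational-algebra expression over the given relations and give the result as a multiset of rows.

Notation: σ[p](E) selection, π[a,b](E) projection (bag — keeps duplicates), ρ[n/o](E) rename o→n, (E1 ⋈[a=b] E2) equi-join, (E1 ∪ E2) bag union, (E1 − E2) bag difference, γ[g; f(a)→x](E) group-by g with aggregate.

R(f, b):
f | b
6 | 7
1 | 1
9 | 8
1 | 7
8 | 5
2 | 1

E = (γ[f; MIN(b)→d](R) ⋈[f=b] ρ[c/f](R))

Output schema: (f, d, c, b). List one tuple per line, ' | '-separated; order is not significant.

Row counts bottom-up:
  R → 6
  γ[f; MIN(b)→d](R) → 5
  R → 6
  ρ[c/f](R) → 6
  (γ[f; MIN(b)→d](R) ⋈[f=b] ρ[c/f](R)) → 3

== RESULT ==
f | d | c | b
1 | 1 | 1 | 1
1 | 1 | 2 | 1
8 | 5 | 9 | 8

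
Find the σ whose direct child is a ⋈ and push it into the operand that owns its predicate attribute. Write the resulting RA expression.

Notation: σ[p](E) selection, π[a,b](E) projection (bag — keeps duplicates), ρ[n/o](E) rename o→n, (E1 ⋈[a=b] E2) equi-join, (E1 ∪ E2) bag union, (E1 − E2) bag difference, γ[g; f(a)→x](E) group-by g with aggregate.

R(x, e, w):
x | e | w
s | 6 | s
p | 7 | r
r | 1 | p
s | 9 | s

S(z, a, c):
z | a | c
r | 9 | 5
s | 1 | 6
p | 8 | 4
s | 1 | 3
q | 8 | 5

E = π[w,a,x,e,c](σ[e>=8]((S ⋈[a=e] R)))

σ filters on e, owned by the right side.
E' = π[w,a,x,e,c]((S ⋈[a=e] σ[e>=8](R)))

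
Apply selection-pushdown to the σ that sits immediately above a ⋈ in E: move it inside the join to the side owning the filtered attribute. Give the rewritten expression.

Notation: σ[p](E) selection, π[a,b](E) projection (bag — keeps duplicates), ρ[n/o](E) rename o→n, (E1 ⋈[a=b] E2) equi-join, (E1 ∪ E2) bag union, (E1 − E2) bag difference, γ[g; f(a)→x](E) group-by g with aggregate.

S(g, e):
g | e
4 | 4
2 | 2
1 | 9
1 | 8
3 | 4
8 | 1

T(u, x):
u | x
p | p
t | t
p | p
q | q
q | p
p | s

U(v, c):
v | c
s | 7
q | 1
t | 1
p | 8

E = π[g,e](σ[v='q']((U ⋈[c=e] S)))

σ filters on v, owned by the left side.
E' = π[g,e]((σ[v='q'](U) ⋈[c=e] S))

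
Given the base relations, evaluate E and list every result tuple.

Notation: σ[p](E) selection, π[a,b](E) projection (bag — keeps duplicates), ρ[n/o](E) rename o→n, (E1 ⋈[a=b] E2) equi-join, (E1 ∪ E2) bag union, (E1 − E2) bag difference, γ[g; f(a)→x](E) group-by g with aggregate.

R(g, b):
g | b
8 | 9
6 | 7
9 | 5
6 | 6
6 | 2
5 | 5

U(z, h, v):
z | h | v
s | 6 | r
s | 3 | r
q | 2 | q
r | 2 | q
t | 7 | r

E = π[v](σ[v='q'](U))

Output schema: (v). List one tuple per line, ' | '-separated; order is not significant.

Per-node cardinality:
  U → 5
  σ[v='q'](U) → 2
  π[v](σ[v='q'](U)) → 2

== RESULT ==
v
q
q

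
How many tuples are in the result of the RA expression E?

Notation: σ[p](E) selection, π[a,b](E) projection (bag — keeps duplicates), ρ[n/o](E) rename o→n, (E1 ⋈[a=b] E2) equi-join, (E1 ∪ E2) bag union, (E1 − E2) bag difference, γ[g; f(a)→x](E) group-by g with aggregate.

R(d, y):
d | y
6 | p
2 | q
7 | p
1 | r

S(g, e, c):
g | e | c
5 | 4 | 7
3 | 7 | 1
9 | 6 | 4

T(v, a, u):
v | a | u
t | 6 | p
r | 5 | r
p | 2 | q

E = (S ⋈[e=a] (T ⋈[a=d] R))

Row counts bottom-up:
  S → 3
  T → 3
  R → 4
  (T ⋈[a=d] R) → 2
  (S ⋈[e=a] (T ⋈[a=d] R)) → 1

|E| = 1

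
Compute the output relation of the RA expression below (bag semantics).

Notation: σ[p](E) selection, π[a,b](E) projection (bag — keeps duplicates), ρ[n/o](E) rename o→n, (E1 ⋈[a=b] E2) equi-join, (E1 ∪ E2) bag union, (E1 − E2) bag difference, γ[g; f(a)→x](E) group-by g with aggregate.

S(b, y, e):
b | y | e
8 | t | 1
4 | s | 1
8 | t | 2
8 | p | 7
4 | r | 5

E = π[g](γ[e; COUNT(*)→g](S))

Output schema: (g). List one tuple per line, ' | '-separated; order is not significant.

Per-node cardinality:
  S → 5
  γ[e; COUNT(*)→g](S) → 4
  π[g](γ[e; COUNT(*)→g](S)) → 4

== RESULT ==
g
1
1
1
2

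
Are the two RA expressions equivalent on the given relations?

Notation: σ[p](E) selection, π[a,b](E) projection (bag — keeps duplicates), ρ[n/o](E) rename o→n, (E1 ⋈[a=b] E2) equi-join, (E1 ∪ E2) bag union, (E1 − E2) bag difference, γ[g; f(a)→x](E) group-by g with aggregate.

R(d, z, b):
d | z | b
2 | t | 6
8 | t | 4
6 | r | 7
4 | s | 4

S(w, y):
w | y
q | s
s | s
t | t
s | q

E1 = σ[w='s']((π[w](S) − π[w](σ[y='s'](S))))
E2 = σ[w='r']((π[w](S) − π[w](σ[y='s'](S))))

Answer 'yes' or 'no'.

E1 subexpression sizes:
  S → 4
  π[w](S) → 4
  S → 4
  σ[y='s'](S) → 2
  π[w](σ[y='s'](S)) → 2
  (π[w](S) − π[w](σ[y='s'](S))) → 2
  σ[w='s']((π[w](S) − π[w](σ[y='s'](S)))) → 1
E2 subexpression sizes:
  S → 4
  π[w](S) → 4
  S → 4
  σ[y='s'](S) → 2
  π[w](σ[y='s'](S)) → 2
  (π[w](S) − π[w](σ[y='s'](S))) → 2
  σ[w='r']((π[w](S) − π[w](σ[y='s'](S)))) → 0

E1 result:
w
s
E2 result:
w
(0 rows)
Witness: ('s',) appears 1× in E1 but 0× in E2.

no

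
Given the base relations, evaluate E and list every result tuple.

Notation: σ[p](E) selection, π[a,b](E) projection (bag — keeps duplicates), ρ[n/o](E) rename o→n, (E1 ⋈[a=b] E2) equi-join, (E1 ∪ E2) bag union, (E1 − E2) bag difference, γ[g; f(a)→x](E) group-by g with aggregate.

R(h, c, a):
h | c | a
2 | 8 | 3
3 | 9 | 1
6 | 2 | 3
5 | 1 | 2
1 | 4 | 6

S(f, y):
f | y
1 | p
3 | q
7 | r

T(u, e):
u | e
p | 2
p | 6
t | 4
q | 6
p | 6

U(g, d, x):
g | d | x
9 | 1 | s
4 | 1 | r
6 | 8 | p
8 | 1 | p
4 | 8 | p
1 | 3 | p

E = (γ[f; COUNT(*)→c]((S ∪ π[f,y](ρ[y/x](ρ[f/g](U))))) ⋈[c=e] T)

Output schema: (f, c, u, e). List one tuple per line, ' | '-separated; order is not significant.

Per-node cardinality:
  S → 3
  U → 6
  ρ[f/g](U) → 6
  ρ[y/x](ρ[f/g](U)) → 6
  π[f,y](ρ[y/x](ρ[f/g](U))) → 6
  (S ∪ π[f,y](ρ[y/x](ρ[f/g](U)))) → 9
  γ[f; COUNT(*)→c]((S ∪ π[f,y](ρ[y/x](ρ[f/g](U))))) → 7
  T → 5
  (γ[f; COUNT(*)→c]((S ∪ π[f,y](ρ[y/x](ρ[f/g](U))))) ⋈[c=e] T) → 2

== RESULT ==
f | c | u | e
1 | 2 | p | 2
4 | 2 | p | 2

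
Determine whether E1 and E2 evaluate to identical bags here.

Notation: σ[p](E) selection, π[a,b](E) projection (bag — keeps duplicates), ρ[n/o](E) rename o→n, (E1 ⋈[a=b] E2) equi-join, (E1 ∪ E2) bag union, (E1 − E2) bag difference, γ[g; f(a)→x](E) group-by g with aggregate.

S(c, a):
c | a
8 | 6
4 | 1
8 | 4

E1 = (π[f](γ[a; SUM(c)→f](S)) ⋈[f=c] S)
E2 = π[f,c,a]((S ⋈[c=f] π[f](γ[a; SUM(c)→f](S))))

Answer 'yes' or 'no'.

E1 row counts bottom-up:
  S → 3
  γ[a; SUM(c)→f](S) → 3
  π[f](γ[a; SUM(c)→f](S)) → 3
  S → 3
  (π[f](γ[a; SUM(c)→f](S)) ⋈[f=c] S) → 5
E2 row counts bottom-up:
  S → 3
  S → 3
  γ[a; SUM(c)→f](S) → 3
  π[f](γ[a; SUM(c)→f](S)) → 3
  (S ⋈[c=f] π[f](γ[a; SUM(c)→f](S))) → 5
  π[f,c,a]((S ⋈[c=f] π[f](γ[a; SUM(c)→f](S)))) → 5

E1 and E2 produce the same multiset:
f | c | a
4 | 4 | 1
8 | 8 | 4
8 | 8 | 4
8 | 8 | 6
8 | 8 | 6

yes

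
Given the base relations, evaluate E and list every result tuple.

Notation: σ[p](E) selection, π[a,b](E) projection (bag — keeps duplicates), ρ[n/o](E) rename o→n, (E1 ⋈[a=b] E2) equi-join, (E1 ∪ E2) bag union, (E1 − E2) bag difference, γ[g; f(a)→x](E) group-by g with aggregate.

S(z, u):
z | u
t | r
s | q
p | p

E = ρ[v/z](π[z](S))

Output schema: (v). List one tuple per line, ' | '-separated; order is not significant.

Row counts bottom-up:
  S → 3
  π[z](S) → 3
  ρ[v/z](π[z](S)) → 3

== RESULT ==
v
p
s
t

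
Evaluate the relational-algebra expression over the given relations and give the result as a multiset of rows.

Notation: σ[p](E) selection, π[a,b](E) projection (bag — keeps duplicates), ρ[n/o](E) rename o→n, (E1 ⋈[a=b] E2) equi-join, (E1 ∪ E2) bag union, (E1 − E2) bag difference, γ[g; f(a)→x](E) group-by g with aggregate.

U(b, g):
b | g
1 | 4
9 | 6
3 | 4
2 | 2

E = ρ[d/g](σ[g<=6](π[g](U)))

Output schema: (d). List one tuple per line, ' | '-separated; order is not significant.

Row counts bottom-up:
  U → 4
  π[g](U) → 4
  σ[g<=6](π[g](U)) → 4
  ρ[d/g](σ[g<=6](π[g](U))) → 4

== RESULT ==
d
2
4
4
6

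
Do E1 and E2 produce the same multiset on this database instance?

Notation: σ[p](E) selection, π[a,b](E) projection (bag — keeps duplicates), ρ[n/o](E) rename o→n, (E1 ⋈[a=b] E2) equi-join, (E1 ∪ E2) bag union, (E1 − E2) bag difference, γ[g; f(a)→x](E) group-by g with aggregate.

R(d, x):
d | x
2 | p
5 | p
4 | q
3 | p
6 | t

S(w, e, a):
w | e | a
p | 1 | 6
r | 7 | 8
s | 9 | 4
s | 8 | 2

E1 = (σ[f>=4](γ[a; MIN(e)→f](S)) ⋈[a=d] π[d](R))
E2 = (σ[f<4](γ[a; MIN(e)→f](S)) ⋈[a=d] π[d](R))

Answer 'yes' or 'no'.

E1 row counts bottom-up:
  S → 4
  γ[a; MIN(e)→f](S) → 4
  σ[f>=4](γ[a; MIN(e)→f](S)) → 3
  R → 5
  π[d](R) → 5
  (σ[f>=4](γ[a; MIN(e)→f](S)) ⋈[a=d] π[d](R)) → 2
E2 row counts bottom-up:
  S → 4
  γ[a; MIN(e)→f](S) → 4
  σ[f<4](γ[a; MIN(e)→f](S)) → 1
  R → 5
  π[d](R) → 5
  (σ[f<4](γ[a; MIN(e)→f](S)) ⋈[a=d] π[d](R)) → 1

E1 result:
a | f | d
2 | 8 | 2
4 | 9 | 4
E2 result:
a | f | d
6 | 1 | 6
Witness: (4, 9, 4) appears 1× in E1 but 0× in E2.

no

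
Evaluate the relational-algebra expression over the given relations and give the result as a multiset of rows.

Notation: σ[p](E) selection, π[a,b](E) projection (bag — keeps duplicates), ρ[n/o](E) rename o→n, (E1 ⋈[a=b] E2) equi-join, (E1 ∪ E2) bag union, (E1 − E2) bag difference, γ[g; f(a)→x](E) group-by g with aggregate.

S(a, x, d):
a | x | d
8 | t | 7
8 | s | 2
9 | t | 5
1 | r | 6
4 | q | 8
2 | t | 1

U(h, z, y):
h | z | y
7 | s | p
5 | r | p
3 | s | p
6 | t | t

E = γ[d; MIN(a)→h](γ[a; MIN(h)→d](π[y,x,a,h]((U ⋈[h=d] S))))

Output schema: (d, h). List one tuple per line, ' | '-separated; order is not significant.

Per-node cardinality:
  U → 4
  S → 6
  (U ⋈[h=d] S) → 3
  π[y,x,a,h]((U ⋈[h=d] S)) → 3
  γ[a; MIN(h)→d](π[y,x,a,h]((U ⋈[h=d] S))) → 3
  γ[d; MIN(a)→h](γ[a; MIN(h)→d](π[y,x,a,h]((U ⋈[h=d] S)))) → 3

== RESULT ==
d | h
5 | 9
6 | 1
7 | 8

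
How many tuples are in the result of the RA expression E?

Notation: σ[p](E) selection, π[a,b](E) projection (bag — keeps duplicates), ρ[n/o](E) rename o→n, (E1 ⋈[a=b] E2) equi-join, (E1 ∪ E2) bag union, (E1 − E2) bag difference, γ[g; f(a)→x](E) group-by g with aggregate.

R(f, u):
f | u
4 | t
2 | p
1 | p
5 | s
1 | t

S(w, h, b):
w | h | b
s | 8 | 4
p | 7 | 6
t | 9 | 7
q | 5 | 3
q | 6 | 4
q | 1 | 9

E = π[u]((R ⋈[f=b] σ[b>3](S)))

Row counts bottom-up:
  R → 5
  S → 6
  σ[b>3](S) → 5
  (R ⋈[f=b] σ[b>3](S)) → 2
  π[u]((R ⋈[f=b] σ[b>3](S))) → 2

|E| = 2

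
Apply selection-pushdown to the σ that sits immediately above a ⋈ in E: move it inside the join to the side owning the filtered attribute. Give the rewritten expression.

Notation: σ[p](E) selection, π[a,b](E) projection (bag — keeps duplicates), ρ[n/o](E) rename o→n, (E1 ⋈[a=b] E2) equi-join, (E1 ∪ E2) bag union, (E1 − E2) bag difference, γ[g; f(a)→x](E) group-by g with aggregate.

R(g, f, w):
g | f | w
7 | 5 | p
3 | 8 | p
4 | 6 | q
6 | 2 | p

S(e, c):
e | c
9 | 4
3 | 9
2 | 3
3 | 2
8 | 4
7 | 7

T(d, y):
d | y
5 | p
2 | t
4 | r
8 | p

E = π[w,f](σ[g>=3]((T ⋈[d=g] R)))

σ filters on g, owned by the right side.
E' = π[w,f]((T ⋈[d=g] σ[g>=3](R)))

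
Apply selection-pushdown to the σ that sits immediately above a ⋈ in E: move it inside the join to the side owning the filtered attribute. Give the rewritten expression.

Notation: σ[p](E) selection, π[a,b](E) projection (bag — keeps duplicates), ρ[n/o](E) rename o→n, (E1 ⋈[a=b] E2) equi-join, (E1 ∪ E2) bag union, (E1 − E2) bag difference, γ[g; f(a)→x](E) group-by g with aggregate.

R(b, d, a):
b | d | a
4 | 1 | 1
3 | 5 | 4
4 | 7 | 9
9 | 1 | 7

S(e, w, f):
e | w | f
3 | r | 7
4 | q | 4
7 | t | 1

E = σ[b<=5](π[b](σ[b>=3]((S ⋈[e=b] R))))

σ filters on b, owned by the right side.
E' = σ[b<=5](π[b]((S ⋈[e=b] σ[b>=3](R))))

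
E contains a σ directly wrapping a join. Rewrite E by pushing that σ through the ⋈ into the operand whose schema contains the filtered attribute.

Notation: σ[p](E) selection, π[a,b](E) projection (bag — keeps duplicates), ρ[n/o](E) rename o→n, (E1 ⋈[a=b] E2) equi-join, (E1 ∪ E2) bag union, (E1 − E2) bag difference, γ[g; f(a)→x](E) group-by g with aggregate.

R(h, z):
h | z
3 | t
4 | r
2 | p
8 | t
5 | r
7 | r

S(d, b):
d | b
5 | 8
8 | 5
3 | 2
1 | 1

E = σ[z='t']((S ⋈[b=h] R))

σ filters on z, owned by the right side.
E' = (S ⋈[b=h] σ[z='t'](R))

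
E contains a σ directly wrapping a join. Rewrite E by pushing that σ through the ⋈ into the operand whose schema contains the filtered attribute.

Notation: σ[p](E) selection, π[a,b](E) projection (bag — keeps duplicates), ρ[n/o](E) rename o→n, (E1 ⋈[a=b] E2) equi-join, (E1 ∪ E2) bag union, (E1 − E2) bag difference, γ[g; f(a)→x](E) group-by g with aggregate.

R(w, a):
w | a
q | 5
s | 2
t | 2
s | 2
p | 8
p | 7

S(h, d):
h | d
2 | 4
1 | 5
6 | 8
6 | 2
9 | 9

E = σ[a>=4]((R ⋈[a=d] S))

σ filters on a, owned by the left side.
E' = (σ[a>=4](R) ⋈[a=d] S)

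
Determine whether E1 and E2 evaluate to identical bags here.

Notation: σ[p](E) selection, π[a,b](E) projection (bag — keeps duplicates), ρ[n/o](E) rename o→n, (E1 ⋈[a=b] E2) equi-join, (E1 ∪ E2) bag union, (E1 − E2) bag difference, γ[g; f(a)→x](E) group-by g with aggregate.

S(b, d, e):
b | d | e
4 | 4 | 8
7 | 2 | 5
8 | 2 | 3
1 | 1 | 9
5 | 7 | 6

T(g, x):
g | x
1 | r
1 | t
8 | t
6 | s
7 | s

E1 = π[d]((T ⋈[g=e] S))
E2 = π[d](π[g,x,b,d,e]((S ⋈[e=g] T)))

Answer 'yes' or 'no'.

E1 subexpression sizes:
  T → 5
  S → 5
  (T ⋈[g=e] S) → 2
  π[d]((T ⋈[g=e] S)) → 2
E2 subexpression sizes:
  S → 5
  T → 5
  (S ⋈[e=g] T) → 2
  π[g,x,b,d,e]((S ⋈[e=g] T)) → 2
  π[d](π[g,x,b,d,e]((S ⋈[e=g] T))) → 2

E1 and E2 produce the same multiset:
d
4
7

yes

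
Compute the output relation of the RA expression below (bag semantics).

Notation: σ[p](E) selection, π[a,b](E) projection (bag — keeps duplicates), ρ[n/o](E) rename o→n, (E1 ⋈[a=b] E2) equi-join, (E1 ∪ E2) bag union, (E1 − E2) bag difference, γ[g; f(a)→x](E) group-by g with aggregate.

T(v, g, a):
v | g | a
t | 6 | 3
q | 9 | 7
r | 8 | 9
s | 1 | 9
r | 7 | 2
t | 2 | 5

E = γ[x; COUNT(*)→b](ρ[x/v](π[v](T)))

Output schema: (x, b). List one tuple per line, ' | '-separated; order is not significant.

Row counts bottom-up:
  T → 6
  π[v](T) → 6
  ρ[x/v](π[v](T)) → 6
  γ[x; COUNT(*)→b](ρ[x/v](π[v](T))) → 4

== RESULT ==
x | b
q | 1
r | 2
s | 1
t | 2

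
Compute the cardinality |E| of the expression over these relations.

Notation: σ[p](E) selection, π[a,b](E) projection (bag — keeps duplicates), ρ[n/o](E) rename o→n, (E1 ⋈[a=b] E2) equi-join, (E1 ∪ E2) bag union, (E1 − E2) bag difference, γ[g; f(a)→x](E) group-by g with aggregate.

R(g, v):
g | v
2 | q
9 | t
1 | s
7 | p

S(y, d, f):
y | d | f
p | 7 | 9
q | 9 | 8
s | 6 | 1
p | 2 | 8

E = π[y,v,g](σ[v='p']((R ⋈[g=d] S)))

Row counts bottom-up:
  R → 4
  S → 4
  (R ⋈[g=d] S) → 3
  σ[v='p']((R ⋈[g=d] S)) → 1
  π[y,v,g](σ[v='p']((R ⋈[g=d] S))) → 1

|E| = 1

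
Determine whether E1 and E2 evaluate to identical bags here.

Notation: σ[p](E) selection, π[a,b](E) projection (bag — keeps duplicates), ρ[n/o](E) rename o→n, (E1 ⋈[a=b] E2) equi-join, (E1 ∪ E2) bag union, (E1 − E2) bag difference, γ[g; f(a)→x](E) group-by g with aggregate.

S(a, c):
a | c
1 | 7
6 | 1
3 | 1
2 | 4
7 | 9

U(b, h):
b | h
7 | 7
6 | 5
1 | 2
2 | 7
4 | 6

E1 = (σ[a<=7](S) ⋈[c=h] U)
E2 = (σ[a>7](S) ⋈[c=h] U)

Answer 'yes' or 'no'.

E1 row counts bottom-up:
  S → 5
  σ[a<=7](S) → 5
  U → 5
  (σ[a<=7](S) ⋈[c=h] U) → 2
E2 row counts bottom-up:
  S → 5
  σ[a>7](S) → 0
  U → 5
  (σ[a>7](S) ⋈[c=h] U) → 0

E1 result:
a | c | b | h
1 | 7 | 2 | 7
1 | 7 | 7 | 7
E2 result:
a | c | b | h
(0 rows)
Witness: (1, 7, 7, 7) appears 1× in E1 but 0× in E2.

no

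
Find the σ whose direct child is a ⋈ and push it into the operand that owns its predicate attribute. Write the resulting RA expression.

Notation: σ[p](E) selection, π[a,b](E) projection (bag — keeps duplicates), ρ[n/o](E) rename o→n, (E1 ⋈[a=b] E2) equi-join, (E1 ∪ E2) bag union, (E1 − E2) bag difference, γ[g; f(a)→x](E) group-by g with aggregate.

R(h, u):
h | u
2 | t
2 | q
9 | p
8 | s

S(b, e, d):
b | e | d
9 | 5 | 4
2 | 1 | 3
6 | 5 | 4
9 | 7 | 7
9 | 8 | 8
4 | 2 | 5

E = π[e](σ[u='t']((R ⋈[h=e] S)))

σ filters on u, owned by the left side.
E' = π[e]((σ[u='t'](R) ⋈[h=e] S))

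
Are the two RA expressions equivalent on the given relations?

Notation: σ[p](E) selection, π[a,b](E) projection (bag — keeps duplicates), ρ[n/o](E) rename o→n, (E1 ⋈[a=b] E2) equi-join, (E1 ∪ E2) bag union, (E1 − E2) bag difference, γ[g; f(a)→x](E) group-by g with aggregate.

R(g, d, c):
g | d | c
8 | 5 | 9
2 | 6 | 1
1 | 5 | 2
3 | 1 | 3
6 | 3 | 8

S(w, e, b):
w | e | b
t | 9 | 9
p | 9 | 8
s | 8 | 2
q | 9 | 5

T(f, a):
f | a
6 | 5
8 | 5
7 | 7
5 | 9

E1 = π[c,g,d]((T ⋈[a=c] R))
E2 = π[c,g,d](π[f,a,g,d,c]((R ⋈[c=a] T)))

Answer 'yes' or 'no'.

E1 stepwise |·|:
  T → 4
  R → 5
  (T ⋈[a=c] R) → 1
  π[c,g,d]((T ⋈[a=c] R)) → 1
E2 stepwise |·|:
  R → 5
  T → 4
  (R ⋈[c=a] T) → 1
  π[f,a,g,d,c]((R ⋈[c=a] T)) → 1
  π[c,g,d](π[f,a,g,d,c]((R ⋈[c=a] T))) → 1

E1 and E2 produce the same multiset:
c | g | d
9 | 8 | 5

yes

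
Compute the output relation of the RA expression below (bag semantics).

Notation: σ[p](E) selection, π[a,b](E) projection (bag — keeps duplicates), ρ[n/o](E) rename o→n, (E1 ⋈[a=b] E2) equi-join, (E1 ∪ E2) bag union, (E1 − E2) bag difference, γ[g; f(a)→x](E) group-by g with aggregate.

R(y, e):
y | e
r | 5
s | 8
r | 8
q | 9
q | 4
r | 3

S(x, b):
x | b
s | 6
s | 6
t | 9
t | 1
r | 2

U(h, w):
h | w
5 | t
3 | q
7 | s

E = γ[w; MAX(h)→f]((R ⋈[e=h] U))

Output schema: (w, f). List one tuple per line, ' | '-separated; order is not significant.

Per-node cardinality:
  R → 6
  U → 3
  (R ⋈[e=h] U) → 2
  γ[w; MAX(h)→f]((R ⋈[e=h] U)) → 2

== RESULT ==
w | f
q | 3
t | 5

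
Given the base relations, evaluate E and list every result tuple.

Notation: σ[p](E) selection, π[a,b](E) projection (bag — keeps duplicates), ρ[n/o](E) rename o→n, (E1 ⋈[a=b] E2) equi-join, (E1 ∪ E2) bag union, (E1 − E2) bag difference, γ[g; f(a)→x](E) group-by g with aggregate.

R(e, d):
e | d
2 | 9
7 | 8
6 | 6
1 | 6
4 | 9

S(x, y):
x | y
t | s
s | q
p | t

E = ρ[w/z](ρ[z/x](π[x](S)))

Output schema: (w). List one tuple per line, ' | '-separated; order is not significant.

Subexpression sizes:
  S → 3
  π[x](S) → 3
  ρ[z/x](π[x](S)) → 3
  ρ[w/z](ρ[z/x](π[x](S))) → 3

== RESULT ==
w
p
s
t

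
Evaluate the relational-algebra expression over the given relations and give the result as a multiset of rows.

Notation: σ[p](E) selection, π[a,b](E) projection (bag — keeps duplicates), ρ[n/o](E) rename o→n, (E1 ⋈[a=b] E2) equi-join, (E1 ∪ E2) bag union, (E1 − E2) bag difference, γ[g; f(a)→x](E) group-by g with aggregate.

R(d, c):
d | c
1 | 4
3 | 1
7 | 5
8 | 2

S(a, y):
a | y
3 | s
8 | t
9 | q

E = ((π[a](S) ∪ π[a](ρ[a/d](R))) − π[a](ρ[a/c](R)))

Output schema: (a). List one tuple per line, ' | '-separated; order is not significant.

Stepwise |·|:
  S → 3
  π[a](S) → 3
  R → 4
  ρ[a/d](R) → 4
  π[a](ρ[a/d](R)) → 4
  (π[a](S) ∪ π[a](ρ[a/d](R))) → 7
  R → 4
  ρ[a/c](R) → 4
  π[a](ρ[a/c](R)) → 4
  ((π[a](S) ∪ π[a](ρ[a/d](R))) − π[a](ρ[a/c](R))) → 6

== RESULT ==
a
3
3
7
8
8
9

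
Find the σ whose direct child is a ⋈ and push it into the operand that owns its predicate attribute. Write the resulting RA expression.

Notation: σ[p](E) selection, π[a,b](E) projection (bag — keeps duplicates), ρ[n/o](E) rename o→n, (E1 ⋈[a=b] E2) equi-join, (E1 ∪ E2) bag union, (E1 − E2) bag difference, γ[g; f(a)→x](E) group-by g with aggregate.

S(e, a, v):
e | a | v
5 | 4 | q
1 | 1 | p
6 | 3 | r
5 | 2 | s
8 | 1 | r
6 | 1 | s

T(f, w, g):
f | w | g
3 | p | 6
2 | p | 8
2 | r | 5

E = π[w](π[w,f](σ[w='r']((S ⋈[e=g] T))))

σ filters on w, owned by the right side.
E' = π[w](π[w,f]((S ⋈[e=g] σ[w='r'](T))))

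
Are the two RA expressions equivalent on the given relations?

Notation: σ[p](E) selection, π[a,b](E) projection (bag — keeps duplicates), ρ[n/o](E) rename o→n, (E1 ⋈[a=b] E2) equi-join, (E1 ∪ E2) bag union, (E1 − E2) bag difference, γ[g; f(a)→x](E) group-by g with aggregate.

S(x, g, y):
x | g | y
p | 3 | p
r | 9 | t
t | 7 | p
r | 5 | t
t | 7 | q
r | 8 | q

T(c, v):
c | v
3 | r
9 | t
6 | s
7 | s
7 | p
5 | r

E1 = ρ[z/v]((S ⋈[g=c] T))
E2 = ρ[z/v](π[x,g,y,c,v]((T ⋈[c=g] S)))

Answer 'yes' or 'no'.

E1 row counts bottom-up:
  S → 6
  T → 6
  (S ⋈[g=c] T) → 7
  ρ[z/v]((S ⋈[g=c] T)) → 7
E2 row counts bottom-up:
  T → 6
  S → 6
  (T ⋈[c=g] S) → 7
  π[x,g,y,c,v]((T ⋈[c=g] S)) → 7
  ρ[z/v](π[x,g,y,c,v]((T ⋈[c=g] S))) → 7

E1 and E2 produce the same multiset:
x | g | y | c | z
p | 3 | p | 3 | r
r | 5 | t | 5 | r
r | 9 | t | 9 | t
t | 7 | p | 7 | p
t | 7 | p | 7 | s
t | 7 | q | 7 | p
t | 7 | q | 7 | s

yes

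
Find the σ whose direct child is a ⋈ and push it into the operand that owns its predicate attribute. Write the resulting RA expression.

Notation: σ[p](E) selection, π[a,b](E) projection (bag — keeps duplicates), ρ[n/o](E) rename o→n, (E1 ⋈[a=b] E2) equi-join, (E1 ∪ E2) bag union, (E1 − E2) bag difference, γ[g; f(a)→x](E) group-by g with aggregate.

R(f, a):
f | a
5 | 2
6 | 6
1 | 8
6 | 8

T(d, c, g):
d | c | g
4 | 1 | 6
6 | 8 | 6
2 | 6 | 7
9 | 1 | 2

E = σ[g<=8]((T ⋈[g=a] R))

σ filters on g, owned by the left side.
E' = (σ[g<=8](T) ⋈[g=a] R)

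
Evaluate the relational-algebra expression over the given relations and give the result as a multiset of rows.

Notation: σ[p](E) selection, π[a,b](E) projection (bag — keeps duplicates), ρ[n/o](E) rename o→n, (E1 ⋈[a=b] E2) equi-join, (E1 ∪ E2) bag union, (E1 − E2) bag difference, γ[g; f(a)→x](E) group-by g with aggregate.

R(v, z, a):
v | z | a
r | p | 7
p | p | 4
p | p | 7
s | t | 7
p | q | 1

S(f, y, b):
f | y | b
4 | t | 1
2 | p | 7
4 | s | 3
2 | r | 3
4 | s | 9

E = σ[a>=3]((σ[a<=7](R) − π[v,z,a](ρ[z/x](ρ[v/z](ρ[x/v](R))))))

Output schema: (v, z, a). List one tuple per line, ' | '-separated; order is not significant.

Per-node cardinality:
  R → 5
  σ[a<=7](R) → 5
  R → 5
  ρ[x/v](R) → 5
  ρ[v/z](ρ[x/v](R)) → 5
  ρ[z/x](ρ[v/z](ρ[x/v](R))) → 5
  π[v,z,a](ρ[z/x](ρ[v/z](ρ[x/v](R)))) → 5
  (σ[a<=7](R) − π[v,z,a](ρ[z/x](ρ[v/z](ρ[x/v](R))))) → 3
  σ[a>=3]((σ[a<=7](R) − π[v,z,a](ρ[z/x](ρ[v/z](ρ[x/v](R)))))) → 2

== RESULT ==
v | z | a
r | p | 7
s | t | 7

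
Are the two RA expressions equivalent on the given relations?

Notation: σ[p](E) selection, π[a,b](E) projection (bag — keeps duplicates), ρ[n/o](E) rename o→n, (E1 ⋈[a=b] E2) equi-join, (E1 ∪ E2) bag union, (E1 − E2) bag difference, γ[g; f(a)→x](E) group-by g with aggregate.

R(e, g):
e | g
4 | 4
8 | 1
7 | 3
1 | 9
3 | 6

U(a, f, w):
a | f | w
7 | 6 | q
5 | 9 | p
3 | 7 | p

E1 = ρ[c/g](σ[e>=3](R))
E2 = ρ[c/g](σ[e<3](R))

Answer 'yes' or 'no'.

E1 stepwise |·|:
  R → 5
  σ[e>=3](R) → 4
  ρ[c/g](σ[e>=3](R)) → 4
E2 stepwise |·|:
  R → 5
  σ[e<3](R) → 1
  ρ[c/g](σ[e<3](R)) → 1

E1 result:
e | c
3 | 6
4 | 4
7 | 3
8 | 1
E2 result:
e | c
1 | 9
Witness: (4, 4) appears 1× in E1 but 0× in E2.

no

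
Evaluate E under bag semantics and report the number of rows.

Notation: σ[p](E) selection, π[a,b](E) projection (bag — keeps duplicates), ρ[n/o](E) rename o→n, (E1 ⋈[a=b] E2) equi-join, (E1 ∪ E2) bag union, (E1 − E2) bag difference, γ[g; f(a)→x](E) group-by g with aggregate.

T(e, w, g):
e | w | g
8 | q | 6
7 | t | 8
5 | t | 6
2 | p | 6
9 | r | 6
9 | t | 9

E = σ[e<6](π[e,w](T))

Row counts bottom-up:
  T → 6
  π[e,w](T) → 6
  σ[e<6](π[e,w](T)) → 2

|E| = 2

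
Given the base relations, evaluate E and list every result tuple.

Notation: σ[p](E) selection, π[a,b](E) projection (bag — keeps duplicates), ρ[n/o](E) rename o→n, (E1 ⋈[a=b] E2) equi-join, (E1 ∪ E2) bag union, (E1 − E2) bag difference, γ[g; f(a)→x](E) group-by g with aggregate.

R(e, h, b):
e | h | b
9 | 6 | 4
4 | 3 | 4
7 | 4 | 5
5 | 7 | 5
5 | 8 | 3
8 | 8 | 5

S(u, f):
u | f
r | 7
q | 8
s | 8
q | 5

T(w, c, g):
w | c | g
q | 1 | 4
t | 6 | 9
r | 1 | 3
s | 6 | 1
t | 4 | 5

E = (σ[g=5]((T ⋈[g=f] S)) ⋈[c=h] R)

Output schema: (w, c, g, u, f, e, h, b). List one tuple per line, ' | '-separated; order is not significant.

Subexpression sizes:
  T → 5
  S → 4
  (T ⋈[g=f] S) → 1
  σ[g=5]((T ⋈[g=f] S)) → 1
  R → 6
  (σ[g=5]((T ⋈[g=f] S)) ⋈[c=h] R) → 1

== RESULT ==
w | c | g | u | f | e | h | b
t | 4 | 5 | q | 5 | 7 | 4 | 5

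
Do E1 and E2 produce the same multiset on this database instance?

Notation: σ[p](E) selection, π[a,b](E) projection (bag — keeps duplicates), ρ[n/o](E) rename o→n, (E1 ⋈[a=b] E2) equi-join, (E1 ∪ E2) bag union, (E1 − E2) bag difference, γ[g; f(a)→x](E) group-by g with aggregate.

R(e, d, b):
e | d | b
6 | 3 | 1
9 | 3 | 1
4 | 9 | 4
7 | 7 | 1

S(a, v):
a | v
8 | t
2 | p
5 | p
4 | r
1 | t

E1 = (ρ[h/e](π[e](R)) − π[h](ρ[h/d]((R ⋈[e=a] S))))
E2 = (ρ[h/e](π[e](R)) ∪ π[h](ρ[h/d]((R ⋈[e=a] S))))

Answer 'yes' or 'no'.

E1 stepwise |·|:
  R → 4
  π[e](R) → 4
  ρ[h/e](π[e](R)) → 4
  R → 4
  S → 5
  (R ⋈[e=a] S) → 1
  ρ[h/d]((R ⋈[e=a] S)) → 1
  π[h](ρ[h/d]((R ⋈[e=a] S))) → 1
  (ρ[h/e](π[e](R)) − π[h](ρ[h/d]((R ⋈[e=a] S)))) → 3
E2 stepwise |·|:
  R → 4
  π[e](R) → 4
  ρ[h/e](π[e](R)) → 4
  R → 4
  S → 5
  (R ⋈[e=a] S) → 1
  ρ[h/d]((R ⋈[e=a] S)) → 1
  π[h](ρ[h/d]((R ⋈[e=a] S))) → 1
  (ρ[h/e](π[e](R)) ∪ π[h](ρ[h/d]((R ⋈[e=a] S)))) → 5

E1 result:
h
4
6
7
E2 result:
h
4
6
7
9
9
Witness: (9,) appears 0× in E1 but 2× in E2.

no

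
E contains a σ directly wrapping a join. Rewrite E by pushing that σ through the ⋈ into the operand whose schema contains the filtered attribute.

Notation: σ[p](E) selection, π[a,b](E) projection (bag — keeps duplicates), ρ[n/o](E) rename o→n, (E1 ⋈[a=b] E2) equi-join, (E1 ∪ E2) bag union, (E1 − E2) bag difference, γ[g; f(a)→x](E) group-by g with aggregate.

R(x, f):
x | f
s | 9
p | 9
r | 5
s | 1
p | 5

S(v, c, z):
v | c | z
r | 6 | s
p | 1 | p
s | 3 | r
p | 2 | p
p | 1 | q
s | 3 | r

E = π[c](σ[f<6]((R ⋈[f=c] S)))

σ filters on f, owned by the left side.
E' = π[c]((σ[f<6](R) ⋈[f=c] S))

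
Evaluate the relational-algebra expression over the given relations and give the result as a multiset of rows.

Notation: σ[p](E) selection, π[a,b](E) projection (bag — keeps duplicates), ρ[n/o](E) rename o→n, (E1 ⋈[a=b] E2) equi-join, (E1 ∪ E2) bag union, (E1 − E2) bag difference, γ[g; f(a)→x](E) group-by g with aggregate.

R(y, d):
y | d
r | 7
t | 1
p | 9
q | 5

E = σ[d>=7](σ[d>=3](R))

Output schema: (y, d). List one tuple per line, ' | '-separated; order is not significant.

Stepwise |·|:
  R → 4
  σ[d>=3](R) → 3
  σ[d>=7](σ[d>=3](R)) → 2

== RESULT ==
y | d
p | 9
r | 7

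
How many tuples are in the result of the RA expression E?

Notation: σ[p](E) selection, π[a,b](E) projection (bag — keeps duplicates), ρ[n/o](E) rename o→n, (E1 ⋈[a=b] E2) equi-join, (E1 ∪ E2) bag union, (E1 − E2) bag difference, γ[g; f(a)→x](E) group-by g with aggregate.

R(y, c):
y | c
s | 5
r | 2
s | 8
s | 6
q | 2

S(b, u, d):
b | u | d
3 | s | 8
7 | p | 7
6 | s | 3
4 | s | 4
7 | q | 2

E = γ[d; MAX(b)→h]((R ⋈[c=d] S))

Per-node cardinality:
  R → 5
  S → 5
  (R ⋈[c=d] S) → 3
  γ[d; MAX(b)→h]((R ⋈[c=d] S)) → 2

|E| = 2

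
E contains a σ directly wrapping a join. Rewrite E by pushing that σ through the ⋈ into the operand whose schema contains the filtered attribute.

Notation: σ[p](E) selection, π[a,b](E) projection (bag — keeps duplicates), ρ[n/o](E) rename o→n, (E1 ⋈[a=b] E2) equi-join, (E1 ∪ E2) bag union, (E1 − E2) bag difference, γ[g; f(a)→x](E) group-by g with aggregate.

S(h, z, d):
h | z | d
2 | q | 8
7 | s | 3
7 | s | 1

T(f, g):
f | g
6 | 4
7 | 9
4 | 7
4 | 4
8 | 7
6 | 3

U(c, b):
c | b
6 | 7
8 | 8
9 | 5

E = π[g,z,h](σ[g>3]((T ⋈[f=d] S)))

σ filters on g, owned by the left side.
E' = π[g,z,h]((σ[g>3](T) ⋈[f=d] S))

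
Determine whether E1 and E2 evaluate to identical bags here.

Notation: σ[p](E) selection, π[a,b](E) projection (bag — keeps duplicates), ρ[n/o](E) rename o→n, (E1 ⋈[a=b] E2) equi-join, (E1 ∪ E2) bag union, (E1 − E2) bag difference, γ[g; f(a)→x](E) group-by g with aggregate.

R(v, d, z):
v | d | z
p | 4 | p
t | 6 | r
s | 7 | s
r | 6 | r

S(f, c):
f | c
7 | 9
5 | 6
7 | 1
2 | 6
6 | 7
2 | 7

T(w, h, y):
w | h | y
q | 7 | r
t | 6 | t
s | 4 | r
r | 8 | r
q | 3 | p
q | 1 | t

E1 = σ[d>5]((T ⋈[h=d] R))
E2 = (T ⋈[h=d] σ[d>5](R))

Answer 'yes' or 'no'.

E1 stepwise |·|:
  T → 6
  R → 4
  (T ⋈[h=d] R) → 4
  σ[d>5]((T ⋈[h=d] R)) → 3
E2 stepwise |·|:
  T → 6
  R → 4
  σ[d>5](R) → 3
  (T ⋈[h=d] σ[d>5](R)) → 3

E1 and E2 produce the same multiset:
w | h | y | v | d | z
q | 7 | r | s | 7 | s
t | 6 | t | r | 6 | r
t | 6 | t | t | 6 | r

yes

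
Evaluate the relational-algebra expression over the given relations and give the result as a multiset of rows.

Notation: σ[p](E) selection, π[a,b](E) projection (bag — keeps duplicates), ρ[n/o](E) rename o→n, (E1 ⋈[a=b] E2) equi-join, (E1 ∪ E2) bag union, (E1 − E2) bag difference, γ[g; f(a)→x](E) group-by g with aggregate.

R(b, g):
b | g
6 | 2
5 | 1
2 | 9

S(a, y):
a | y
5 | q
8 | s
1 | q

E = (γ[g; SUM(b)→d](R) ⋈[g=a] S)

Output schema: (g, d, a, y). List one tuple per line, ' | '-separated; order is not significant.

Row counts bottom-up:
  R → 3
  γ[g; SUM(b)→d](R) → 3
  S → 3
  (γ[g; SUM(b)→d](R) ⋈[g=a] S) → 1

== RESULT ==
g | d | a | y
1 | 5 | 1 | q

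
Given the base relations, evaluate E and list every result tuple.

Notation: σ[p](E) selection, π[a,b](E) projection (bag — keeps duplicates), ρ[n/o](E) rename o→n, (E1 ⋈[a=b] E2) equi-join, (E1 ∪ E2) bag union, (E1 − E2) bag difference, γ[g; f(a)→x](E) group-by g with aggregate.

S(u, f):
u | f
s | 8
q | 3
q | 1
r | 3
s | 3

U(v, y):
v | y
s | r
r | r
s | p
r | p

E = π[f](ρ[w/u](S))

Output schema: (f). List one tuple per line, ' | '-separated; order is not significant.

Per-node cardinality:
  S → 5
  ρ[w/u](S) → 5
  π[f](ρ[w/u](S)) → 5

== RESULT ==
f
1
3
3
3
8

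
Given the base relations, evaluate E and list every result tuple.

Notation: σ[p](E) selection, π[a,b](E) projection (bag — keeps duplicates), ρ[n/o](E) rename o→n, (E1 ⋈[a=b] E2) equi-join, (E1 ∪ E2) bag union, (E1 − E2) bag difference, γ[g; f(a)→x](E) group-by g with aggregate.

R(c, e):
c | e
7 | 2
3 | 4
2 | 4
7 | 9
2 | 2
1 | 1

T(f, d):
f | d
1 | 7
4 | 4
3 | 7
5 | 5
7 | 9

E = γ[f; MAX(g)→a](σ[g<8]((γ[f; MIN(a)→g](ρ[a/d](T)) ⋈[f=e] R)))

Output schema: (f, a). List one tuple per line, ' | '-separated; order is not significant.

Per-node cardinality:
  T → 5
  ρ[a/d](T) → 5
  γ[f; MIN(a)→g](ρ[a/d](T)) → 5
  R → 6
  (γ[f; MIN(a)→g](ρ[a/d](T)) ⋈[f=e] R) → 3
  σ[g<8]((γ[f; MIN(a)→g](ρ[a/d](T)) ⋈[f=e] R)) → 3
  γ[f; MAX(g)→a](σ[g<8]((γ[f; MIN(a)→g](ρ[a/d](T)) ⋈[f=e] R))) → 2

== RESULT ==
f | a
1 | 7
4 | 4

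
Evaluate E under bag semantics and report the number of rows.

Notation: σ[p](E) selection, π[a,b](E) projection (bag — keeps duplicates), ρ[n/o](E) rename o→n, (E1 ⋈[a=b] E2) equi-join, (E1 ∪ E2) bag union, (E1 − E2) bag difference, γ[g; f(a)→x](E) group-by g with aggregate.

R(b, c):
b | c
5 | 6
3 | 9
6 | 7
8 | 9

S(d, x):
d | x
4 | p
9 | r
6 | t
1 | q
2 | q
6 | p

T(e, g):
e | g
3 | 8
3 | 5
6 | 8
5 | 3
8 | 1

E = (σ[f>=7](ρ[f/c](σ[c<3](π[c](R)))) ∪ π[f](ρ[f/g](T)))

Per-node cardinality:
  R → 4
  π[c](R) → 4
  σ[c<3](π[c](R)) → 0
  ρ[f/c](σ[c<3](π[c](R))) → 0
  σ[f>=7](ρ[f/c](σ[c<3](π[c](R)))) → 0
  T → 5
  ρ[f/g](T) → 5
  π[f](ρ[f/g](T)) → 5
  (σ[f>=7](ρ[f/c](σ[c<3](π[c](R)))) ∪ π[f](ρ[f/g](T))) → 5

|E| = 5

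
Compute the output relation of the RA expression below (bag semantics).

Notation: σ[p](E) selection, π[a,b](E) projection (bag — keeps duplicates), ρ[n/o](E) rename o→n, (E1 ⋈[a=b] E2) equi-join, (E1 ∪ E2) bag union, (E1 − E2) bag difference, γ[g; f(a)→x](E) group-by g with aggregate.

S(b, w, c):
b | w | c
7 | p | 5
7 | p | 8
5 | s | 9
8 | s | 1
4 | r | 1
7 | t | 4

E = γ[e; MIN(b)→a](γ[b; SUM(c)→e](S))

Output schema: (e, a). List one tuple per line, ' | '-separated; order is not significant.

Stepwise |·|:
  S → 6
  γ[b; SUM(c)→e](S) → 4
  γ[e; MIN(b)→a](γ[b; SUM(c)→e](S)) → 3

== RESULT ==
e | a
1 | 4
9 | 5
17 | 7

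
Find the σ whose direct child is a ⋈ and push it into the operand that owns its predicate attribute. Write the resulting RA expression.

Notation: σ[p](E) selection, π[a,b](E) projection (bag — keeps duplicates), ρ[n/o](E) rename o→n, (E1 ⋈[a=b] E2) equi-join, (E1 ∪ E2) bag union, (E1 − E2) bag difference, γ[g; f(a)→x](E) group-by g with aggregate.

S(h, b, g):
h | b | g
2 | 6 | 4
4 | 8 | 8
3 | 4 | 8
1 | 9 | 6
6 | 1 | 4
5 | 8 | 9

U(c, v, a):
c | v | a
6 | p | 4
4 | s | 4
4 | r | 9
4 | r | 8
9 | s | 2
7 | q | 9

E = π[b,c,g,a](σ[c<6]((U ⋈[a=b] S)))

σ filters on c, owned by the left side.
E' = π[b,c,g,a]((σ[c<6](U) ⋈[a=b] S))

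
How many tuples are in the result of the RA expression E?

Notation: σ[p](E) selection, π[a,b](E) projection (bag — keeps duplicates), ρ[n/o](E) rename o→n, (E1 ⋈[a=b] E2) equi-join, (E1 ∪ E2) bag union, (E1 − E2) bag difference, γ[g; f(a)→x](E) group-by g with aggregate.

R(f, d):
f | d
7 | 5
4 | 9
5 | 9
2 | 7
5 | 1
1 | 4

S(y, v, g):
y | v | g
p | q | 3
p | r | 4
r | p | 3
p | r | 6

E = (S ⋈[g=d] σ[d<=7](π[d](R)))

Stepwise |·|:
  S → 4
  R → 6
  π[d](R) → 6
  σ[d<=7](π[d](R)) → 4
  (S ⋈[g=d] σ[d<=7](π[d](R))) → 1

|E| = 1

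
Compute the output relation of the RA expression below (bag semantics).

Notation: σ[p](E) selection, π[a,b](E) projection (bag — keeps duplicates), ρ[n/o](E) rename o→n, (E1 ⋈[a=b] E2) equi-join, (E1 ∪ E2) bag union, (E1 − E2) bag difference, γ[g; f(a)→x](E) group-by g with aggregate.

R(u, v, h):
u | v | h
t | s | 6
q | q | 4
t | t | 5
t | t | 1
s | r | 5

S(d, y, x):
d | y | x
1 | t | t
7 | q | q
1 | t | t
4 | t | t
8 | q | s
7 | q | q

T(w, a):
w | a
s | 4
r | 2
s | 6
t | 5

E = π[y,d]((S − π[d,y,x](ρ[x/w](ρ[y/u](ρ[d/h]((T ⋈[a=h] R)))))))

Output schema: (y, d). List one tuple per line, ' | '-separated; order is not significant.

Stepwise |·|:
  S → 6
  T → 4
  R → 5
  (T ⋈[a=h] R) → 4
  ρ[d/h]((T ⋈[a=h] R)) → 4
  ρ[y/u](ρ[d/h]((T ⋈[a=h] R))) → 4
  ρ[x/w](ρ[y/u](ρ[d/h]((T ⋈[a=h] R)))) → 4
  π[d,y,x](ρ[x/w](ρ[y/u](ρ[d/h]((T ⋈[a=h] R))))) → 4
  (S − π[d,y,x](ρ[x/w](ρ[y/u](ρ[d/h]((T ⋈[a=h] R)))))) → 6
  π[y,d]((S − π[d,y,x](ρ[x/w](ρ[y/u](ρ[d/h]((T ⋈[a=h] R))))))) → 6

== RESULT ==
y | d
q | 7
q | 7
q | 8
t | 1
t | 1
t | 4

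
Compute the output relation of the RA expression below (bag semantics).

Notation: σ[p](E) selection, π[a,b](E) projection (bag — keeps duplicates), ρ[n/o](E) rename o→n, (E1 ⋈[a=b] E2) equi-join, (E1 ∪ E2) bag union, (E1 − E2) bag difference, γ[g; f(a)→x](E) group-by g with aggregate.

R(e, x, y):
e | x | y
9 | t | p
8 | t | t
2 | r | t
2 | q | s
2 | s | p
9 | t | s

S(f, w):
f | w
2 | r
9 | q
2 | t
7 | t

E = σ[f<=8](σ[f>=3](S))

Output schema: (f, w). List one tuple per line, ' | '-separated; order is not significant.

Row counts bottom-up:
  S → 4
  σ[f>=3](S) → 2
  σ[f<=8](σ[f>=3](S)) → 1

== RESULT ==
f | w
7 | t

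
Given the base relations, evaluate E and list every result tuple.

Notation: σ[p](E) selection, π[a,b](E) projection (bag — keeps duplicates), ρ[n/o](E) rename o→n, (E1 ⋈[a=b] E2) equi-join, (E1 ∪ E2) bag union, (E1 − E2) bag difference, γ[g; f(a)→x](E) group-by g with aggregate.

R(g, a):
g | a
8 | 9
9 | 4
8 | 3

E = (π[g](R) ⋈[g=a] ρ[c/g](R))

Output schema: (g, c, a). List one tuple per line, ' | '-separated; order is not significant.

Subexpression sizes:
  R → 3
  π[g](R) → 3
  R → 3
  ρ[c/g](R) → 3
  (π[g](R) ⋈[g=a] ρ[c/g](R)) → 1

== RESULT ==
g | c | a
9 | 8 | 9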